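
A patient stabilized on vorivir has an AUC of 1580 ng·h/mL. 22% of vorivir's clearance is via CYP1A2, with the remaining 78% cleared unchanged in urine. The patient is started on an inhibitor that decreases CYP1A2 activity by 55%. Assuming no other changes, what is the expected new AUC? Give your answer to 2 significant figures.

CYP1A2: 0.22 × 0.45 = 0.099
Other: 0.78 (unchanged)
CL_new/CL_old = 0.099 + 0.78 = 0.879.
AUC ∝ 1/CL, so new value = 1580 / 0.879 = 1.8 × 10³ ng·h/mL.

1.8 × 10³ ng·h/mL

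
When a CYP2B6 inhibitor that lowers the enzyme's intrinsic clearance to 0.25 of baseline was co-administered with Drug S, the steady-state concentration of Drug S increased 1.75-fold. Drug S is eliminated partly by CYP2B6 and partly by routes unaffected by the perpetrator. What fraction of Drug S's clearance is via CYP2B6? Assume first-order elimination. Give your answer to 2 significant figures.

0.57

Let x = fm,CYP2B6. Because steady-state concentration ∝ 1/CL, relative clearance fell to 1/1.75 = 0.5714.
Only the CYP2B6 route changed, so 0.5714 = x·0.25 + (1 − x), giving x = 0.57.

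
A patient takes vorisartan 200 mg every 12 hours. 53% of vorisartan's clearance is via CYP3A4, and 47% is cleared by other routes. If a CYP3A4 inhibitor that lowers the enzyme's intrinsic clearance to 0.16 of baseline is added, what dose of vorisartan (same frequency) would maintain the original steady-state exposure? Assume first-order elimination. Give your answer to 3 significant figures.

111 mg

The CYP3A4 pathway (53% of clearance) falls to 0.16× activity: 0.53 × 0.16 = 0.0848.
Non-CYP routes (47%) are unchanged.
Relative clearance = 0.0848 + 0.47 = 0.5548.
To maintain the same steady-state level, dose must scale with clearance: new dose = 200 × 0.5548 = 111 mg.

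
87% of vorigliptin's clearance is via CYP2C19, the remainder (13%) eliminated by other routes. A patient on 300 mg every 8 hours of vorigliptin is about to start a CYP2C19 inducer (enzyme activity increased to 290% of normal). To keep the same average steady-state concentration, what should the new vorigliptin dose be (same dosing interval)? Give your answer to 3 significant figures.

CYP2C19: 0.87 × 2.9 = 2.523
Other: 0.13 (unchanged)
CL_new/CL_old = 2.523 + 0.13 = 2.653.
Css,avg = (dose rate)/CL, so holding Css fixed requires dose ∝ CL: 300 × 2.653 = 796 mg.

796 mg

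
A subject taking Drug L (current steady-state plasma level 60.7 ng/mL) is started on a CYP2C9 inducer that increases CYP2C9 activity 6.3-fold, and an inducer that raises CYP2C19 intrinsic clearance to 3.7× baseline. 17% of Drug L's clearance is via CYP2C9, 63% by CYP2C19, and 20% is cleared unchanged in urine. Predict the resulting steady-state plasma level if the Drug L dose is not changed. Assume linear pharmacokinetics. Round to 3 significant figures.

16.9 ng/mL

The CYP2C9 pathway (17% of clearance) increases to 6.3× activity: 0.17 × 6.3 = 1.071.
The CYP2C19 pathway (63% of clearance) increases to 3.7× activity: 0.63 × 3.7 = 2.331.
The remaining 20% of clearance is unaffected.
CL_new/CL_old = 1.071 + 2.331 + 0.2 = 3.602.
Dividing the baseline by the relative clearance: 60.7 / 3.602 = 16.9 ng/mL.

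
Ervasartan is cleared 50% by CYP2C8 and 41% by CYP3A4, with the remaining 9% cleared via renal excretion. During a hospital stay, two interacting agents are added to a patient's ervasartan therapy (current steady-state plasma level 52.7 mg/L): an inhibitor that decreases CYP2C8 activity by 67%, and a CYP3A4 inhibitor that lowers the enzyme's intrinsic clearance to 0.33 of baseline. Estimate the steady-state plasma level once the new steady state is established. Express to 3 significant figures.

CYP2C8: 0.5 × 0.33 = 0.165
CYP3A4: 0.41 × 0.33 = 0.1353
Other: 0.09 (unchanged)
Relative clearance = 0.165 + 0.1353 + 0.09 = 0.3903.
New steady-state plasma level = 52.7 / 0.3903 = 135 mg/L (concentration scales inversely with clearance).

135 mg/L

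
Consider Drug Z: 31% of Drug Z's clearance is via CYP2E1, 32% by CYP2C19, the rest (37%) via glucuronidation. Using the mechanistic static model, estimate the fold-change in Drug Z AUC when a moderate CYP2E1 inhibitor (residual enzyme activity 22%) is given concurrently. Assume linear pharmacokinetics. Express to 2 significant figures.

The CYP2E1 pathway (31% of clearance) is reduced to 0.22× activity: 0.31 × 0.22 = 0.0682.
CYP2C19 (32%) and the residual 37% are unaffected.
New clearance relative to baseline: 0.0682 + 0.32 + 0.37 = 0.7582.
Since AUC ∝ 1/CL, the ratio is 1 / 0.7582 = 1.3.

1.3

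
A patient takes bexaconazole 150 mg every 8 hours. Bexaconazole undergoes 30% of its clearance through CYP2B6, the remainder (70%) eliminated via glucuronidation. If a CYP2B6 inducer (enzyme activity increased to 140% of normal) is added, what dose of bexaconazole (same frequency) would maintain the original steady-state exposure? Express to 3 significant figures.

CYP2B6: 0.3 × 1.4 = 0.42
Other: 0.7 (unchanged)
CL_new/CL_old = 0.42 + 0.7 = 1.12.
Exposure is unchanged when dose changes in proportion to clearance. New dose = 150 mg × 1.12 = 168 mg.

168 mg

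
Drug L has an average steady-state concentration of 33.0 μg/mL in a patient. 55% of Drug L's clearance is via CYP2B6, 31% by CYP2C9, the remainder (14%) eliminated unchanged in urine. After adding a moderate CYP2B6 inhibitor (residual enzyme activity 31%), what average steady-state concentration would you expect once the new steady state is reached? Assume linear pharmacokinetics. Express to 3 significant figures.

53.2 μg/mL

The CYP2B6 pathway (55% of clearance) is reduced to 0.31× activity: 0.55 × 0.31 = 0.1705.
CYP2C9 (31%) and the residual 14% are unaffected.
New clearance relative to baseline: 0.1705 + 0.31 + 0.14 = 0.6205.
With dosing unchanged, average steady-state concentration scales as 1/CL: 33.0 / 0.6205 = 53.2 μg/mL.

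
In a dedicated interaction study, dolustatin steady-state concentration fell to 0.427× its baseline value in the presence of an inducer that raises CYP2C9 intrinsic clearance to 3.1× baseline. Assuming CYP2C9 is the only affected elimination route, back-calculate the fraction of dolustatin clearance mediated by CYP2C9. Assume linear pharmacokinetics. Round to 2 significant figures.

0.64

Let fm be the CYP2C9 fraction. New clearance relative to baseline = fm × 3.1 + (1 − fm).
Steady-state concentration ratio = 1 / (new CL fraction), so new CL fraction = 1 / 0.427 = 2.342.
fm × 3.1 + 1 − fm = 2.342  ⇒  fm × (3.1 − 1) = 1.342  ⇒  fm = 0.64.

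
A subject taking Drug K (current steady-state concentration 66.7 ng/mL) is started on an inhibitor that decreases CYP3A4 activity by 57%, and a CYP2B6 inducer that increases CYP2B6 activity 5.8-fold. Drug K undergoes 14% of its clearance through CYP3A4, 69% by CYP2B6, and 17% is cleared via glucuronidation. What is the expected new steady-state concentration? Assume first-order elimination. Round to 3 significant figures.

The CYP3A4 pathway (14% of clearance) is reduced to 0.43× activity: 0.14 × 0.43 = 0.0602.
The CYP2B6 pathway (69% of clearance) rises to 5.8× activity: 0.69 × 5.8 = 4.002.
The remaining 17% of clearance is unaffected.
CL_new/CL_old = 0.0602 + 4.002 + 0.17 = 4.2322.
New steady-state concentration = 66.7 / 4.2322 = 15.8 ng/mL (concentration scales inversely with clearance).

15.8 ng/mL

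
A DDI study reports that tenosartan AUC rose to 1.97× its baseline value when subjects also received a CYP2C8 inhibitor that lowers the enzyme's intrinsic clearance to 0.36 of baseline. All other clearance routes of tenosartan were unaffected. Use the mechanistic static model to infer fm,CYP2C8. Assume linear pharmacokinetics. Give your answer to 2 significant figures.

Write x for the fraction cleared via CYP2C8. The observed AUC change means clearance fell to 1/1.97 = 0.5076 of baseline.
Setting x·0.36 + (1 − x) = 0.5076 and solving: x = (0.5076 − 1)/(0.36 − 1) = 0.77.

0.77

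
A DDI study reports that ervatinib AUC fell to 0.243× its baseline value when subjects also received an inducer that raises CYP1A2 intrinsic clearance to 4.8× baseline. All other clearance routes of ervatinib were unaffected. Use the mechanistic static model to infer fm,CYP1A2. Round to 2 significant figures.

Let x = fm,CYP1A2. Because AUC ∝ 1/CL, relative clearance rose to 1/0.243 = 4.115.
Setting x·4.8 + (1 − x) = 4.115 and solving: x = (4.115 − 1)/(4.8 − 1) = 0.82.

0.82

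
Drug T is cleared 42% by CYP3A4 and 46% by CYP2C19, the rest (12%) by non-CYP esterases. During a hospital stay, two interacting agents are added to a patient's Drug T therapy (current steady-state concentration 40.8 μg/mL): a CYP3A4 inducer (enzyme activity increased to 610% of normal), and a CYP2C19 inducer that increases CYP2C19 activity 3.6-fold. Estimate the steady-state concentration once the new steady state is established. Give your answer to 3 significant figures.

9.41 μg/mL

The CYP3A4 pathway (42% of clearance) rises to 6.1× activity: 0.42 × 6.1 = 2.562.
The CYP2C19 pathway (46% of clearance) rises to 3.6× activity: 0.46 × 3.6 = 1.656.
Non-CYP routes (12%) are unchanged.
Relative clearance = 2.562 + 1.656 + 0.12 = 4.338.
Steady-state concentration ∝ 1/CL: new value = 40.8 / 4.338 = 9.41 μg/mL.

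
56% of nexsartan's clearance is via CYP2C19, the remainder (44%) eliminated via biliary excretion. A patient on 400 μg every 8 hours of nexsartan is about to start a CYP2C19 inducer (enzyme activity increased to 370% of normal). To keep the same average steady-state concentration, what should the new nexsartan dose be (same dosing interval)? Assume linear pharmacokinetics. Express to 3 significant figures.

1.00 × 10³ μg

The CYP2C19 pathway (56% of clearance) increases to 3.7× activity: 0.56 × 3.7 = 2.072.
Non-CYP routes (44%) are unchanged.
New clearance relative to baseline: 2.072 + 0.44 = 2.512.
Css,avg = (dose rate)/CL, so holding Css fixed requires dose ∝ CL: 400 × 2.512 = 1.00 × 10³ μg.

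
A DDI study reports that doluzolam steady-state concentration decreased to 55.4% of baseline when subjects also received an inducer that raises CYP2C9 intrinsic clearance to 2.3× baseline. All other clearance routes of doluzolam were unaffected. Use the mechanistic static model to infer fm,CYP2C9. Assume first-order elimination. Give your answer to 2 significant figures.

0.62

Let fm be the CYP2C9 fraction. New clearance relative to baseline = fm × 2.3 + (1 − fm).
Steady-state concentration ratio = 1 / (new CL fraction), so new CL fraction = 1 / 0.554 = 1.805.
fm × 2.3 + 1 − fm = 1.805  ⇒  fm × (2.3 − 1) = 0.8051  ⇒  fm = 0.62.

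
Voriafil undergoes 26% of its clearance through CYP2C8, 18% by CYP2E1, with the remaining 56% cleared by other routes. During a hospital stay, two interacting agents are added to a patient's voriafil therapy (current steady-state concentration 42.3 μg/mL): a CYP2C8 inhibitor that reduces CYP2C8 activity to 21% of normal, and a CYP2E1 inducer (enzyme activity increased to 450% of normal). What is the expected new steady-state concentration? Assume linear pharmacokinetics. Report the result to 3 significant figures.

The CYP2C8 pathway (26% of clearance) falls to 0.21× activity: 0.26 × 0.21 = 0.0546.
The CYP2E1 pathway (18% of clearance) increases to 4.5× activity: 0.18 × 4.5 = 0.81.
Non-CYP routes (56%) are unchanged.
Relative clearance = 0.0546 + 0.81 + 0.56 = 1.4246.
Dividing the baseline by the relative clearance: 42.3 / 1.4246 = 29.7 μg/mL.

29.7 μg/mL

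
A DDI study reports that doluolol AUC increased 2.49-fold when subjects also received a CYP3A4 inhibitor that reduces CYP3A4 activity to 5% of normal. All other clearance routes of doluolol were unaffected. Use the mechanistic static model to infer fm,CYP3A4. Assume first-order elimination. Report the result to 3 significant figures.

0.630

CL'/CL = 1 / 2.49 = 0.4016
0.05·fm + (1 − fm) = 0.4016
fm = (0.4016 − 1) / (0.05 − 1) = 0.630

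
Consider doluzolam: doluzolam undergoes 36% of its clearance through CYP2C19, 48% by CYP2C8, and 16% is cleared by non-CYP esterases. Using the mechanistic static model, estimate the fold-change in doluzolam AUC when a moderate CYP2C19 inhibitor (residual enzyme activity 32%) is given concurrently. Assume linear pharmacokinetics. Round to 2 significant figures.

The CYP2C19 pathway (36% of clearance) is reduced to 0.32× activity: 0.36 × 0.32 = 0.1152.
CYP2C8 (48%) and the residual 16% are unaffected.
New clearance relative to baseline: 0.1152 + 0.48 + 0.16 = 0.7552.
Since AUC ∝ 1/CL, the ratio is 1 / 0.7552 = 1.3.

1.3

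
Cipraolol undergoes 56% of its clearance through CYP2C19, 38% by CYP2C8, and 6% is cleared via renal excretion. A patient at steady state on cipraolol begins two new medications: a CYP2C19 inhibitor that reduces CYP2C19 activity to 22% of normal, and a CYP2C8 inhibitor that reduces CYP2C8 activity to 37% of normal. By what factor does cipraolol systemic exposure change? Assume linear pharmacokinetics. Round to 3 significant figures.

3.09

CYP2C19: 0.56 × 0.22 = 0.1232
CYP2C8: 0.38 × 0.37 = 0.1406
Other: 0.06 (unchanged)
New clearance relative to baseline: 0.1232 + 0.1406 + 0.06 = 0.3238.
Net systemic exposure ratio = 1 / 0.3238 = 3.09.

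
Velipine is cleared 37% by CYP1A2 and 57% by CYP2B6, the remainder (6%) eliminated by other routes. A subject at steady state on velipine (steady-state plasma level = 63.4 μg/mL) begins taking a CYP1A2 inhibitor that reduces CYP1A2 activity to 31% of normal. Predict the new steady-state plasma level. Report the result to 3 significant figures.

The CYP1A2 pathway (37% of clearance) falls to 0.31× activity: 0.37 × 0.31 = 0.1147.
CYP2B6 (57%) and the residual 6% are unaffected.
New clearance relative to baseline: 0.1147 + 0.57 + 0.06 = 0.7447.
With dosing unchanged, steady-state plasma level scales as 1/CL: 63.4 / 0.7447 = 85.1 μg/mL.

85.1 μg/mL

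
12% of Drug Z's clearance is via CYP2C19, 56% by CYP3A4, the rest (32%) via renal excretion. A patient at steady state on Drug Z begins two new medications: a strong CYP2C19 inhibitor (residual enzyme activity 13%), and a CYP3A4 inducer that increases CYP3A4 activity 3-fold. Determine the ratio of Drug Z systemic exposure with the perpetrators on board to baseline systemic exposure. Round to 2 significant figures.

0.50

CYP2C19: 0.12 × 0.13 = 0.0156
CYP3A4: 0.56 × 3 = 1.68
Other: 0.32 (unchanged)
New clearance relative to baseline: 0.0156 + 1.68 + 0.32 = 2.0156.
Because systemic exposure varies inversely with clearance, the combined effect is 1 / 2.0156 = 0.50.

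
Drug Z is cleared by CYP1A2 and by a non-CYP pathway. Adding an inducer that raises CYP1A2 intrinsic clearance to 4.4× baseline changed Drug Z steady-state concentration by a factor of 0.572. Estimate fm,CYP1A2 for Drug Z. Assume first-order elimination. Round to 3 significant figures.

0.220

Call the CYP1A2 fraction fm. After the interaction, CL_new/CL_old = fm × 4.4 + (1 − fm).
Steady-state concentration ratio = 1 / (new CL fraction), so new CL fraction = 1 / 0.572 = 1.748.
fm × 4.4 + 1 − fm = 1.748  ⇒  fm × (4.4 − 1) = 0.7483  ⇒  fm = 0.220.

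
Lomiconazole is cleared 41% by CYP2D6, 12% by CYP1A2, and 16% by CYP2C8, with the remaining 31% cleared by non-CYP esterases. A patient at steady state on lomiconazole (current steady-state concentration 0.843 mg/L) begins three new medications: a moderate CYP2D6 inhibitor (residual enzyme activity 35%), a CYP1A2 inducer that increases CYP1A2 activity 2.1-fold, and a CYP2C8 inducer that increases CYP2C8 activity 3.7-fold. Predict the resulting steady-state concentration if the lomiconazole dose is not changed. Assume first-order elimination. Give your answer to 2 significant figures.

The CYP2D6 pathway (41% of clearance) is reduced to 0.35× activity: 0.41 × 0.35 = 0.1435.
The CYP1A2 pathway (12% of clearance) rises to 2.1× activity: 0.12 × 2.1 = 0.252.
The CYP2C8 pathway (16% of clearance) increases to 3.7× activity: 0.16 × 3.7 = 0.592.
Non-CYP routes (31%) are unchanged.
New clearance relative to baseline: 0.1435 + 0.252 + 0.592 + 0.31 = 1.2975.
Steady-state concentration ∝ 1/CL: new value = 0.843 / 1.2975 = 0.65 mg/L.

0.65 mg/L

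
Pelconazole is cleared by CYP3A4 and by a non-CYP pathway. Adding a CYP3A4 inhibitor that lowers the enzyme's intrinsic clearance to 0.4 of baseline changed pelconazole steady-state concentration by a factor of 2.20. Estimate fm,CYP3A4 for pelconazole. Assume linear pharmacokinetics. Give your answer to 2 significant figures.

0.91

Call the CYP3A4 fraction fm. After the interaction, CL_new/CL_old = fm × 0.4 + (1 − fm).
Steady-state concentration ratio = 1 / (new CL fraction), so new CL fraction = 1 / 2.20 = 0.4545.
fm × 0.4 + 1 − fm = 0.4545  ⇒  fm × (0.4 − 1) = −0.5455  ⇒  fm = 0.91.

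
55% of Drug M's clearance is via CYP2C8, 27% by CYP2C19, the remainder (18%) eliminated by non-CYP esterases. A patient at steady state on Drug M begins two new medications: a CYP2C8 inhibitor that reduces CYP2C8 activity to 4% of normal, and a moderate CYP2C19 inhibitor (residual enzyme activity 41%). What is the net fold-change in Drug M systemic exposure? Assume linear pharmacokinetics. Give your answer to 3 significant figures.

The CYP2C8 pathway (55% of clearance) drops to 0.04× activity: 0.55 × 0.04 = 0.022.
The CYP2C19 pathway (27% of clearance) drops to 0.41× activity: 0.27 × 0.41 = 0.1107.
Non-CYP routes (18%) are unchanged.
Relative clearance = 0.022 + 0.1107 + 0.18 = 0.3127.
Net systemic exposure ratio = 1 / 0.3127 = 3.20.

3.20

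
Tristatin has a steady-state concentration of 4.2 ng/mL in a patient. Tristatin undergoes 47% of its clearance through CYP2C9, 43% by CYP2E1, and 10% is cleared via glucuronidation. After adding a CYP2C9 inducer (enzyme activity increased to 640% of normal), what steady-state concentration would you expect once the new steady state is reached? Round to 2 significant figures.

1.2 ng/mL

CYP2C9: 0.47 × 6.4 = 3.008
CYP2E1: 0.43 (unchanged)
Other: 0.1 (unchanged)
CL_new/CL_old = 3.008 + 0.43 + 0.1 = 3.538.
Steady-state concentration ∝ 1/CL, so new value = 4.2 / 3.538 = 1.2 ng/mL.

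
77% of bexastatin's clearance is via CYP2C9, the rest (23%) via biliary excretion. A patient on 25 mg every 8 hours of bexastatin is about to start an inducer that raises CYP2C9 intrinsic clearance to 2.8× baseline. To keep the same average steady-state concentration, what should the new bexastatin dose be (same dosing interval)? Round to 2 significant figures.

The CYP2C9 pathway (77% of clearance) increases to 2.8× activity: 0.77 × 2.8 = 2.156.
The remaining 23% of clearance is unaffected.
Relative clearance = 2.156 + 0.23 = 2.386.
Css,avg = (dose rate)/CL, so holding Css fixed requires dose ∝ CL: 25 × 2.386 = 60 mg.

60 mg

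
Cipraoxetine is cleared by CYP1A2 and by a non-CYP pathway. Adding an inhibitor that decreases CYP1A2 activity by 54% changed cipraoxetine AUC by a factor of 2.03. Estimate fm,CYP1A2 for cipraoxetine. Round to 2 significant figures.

0.94

Call the CYP1A2 fraction fm. After the interaction, CL_new/CL_old = fm × 0.46 + (1 − fm).
AUC ratio = 1 / (new CL fraction), so new CL fraction = 1 / 2.03 = 0.4926.
fm × 0.46 + 1 − fm = 0.4926  ⇒  fm × (0.46 − 1) = −0.5074  ⇒  fm = 0.94.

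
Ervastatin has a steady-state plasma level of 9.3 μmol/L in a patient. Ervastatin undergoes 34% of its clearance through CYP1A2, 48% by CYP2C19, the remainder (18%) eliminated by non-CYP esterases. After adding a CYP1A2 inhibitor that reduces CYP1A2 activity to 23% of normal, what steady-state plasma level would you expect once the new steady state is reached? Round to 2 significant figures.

The CYP1A2 pathway (34% of clearance) falls to 0.23× activity: 0.34 × 0.23 = 0.0782.
CYP2C19 (48%) and the residual 18% are unaffected.
Relative clearance = 0.0782 + 0.48 + 0.18 = 0.7382.
New steady-state plasma level = baseline ÷ relative clearance = 9.3 / 0.7382 = 13 μmol/L.

13 μmol/L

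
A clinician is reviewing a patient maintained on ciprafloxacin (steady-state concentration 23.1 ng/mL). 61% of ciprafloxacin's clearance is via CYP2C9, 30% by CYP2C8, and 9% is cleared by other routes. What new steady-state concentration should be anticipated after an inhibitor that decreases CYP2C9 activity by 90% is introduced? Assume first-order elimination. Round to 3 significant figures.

51.2 ng/mL

CYP2C9: 0.61 × 0.1 = 0.061
CYP2C8: 0.3 (unchanged)
Other: 0.09 (unchanged)
New clearance relative to baseline: 0.061 + 0.3 + 0.09 = 0.451.
With dosing unchanged, steady-state concentration scales as 1/CL: 23.1 / 0.451 = 51.2 ng/mL.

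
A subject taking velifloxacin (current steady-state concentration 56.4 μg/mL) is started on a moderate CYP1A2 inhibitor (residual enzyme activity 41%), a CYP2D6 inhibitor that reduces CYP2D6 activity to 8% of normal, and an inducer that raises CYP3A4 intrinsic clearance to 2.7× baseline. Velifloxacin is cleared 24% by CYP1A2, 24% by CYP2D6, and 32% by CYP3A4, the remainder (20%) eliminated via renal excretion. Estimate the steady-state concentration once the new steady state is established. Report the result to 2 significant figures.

CYP1A2: 0.24 × 0.41 = 0.0984
CYP2D6: 0.24 × 0.08 = 0.0192
CYP3A4: 0.32 × 2.7 = 0.864
Other: 0.2 (unchanged)
CL_new/CL_old = 0.0984 + 0.0192 + 0.864 + 0.2 = 1.1816.
Dividing the baseline by the relative clearance: 56.4 / 1.1816 = 48 μg/mL.

48 μg/mL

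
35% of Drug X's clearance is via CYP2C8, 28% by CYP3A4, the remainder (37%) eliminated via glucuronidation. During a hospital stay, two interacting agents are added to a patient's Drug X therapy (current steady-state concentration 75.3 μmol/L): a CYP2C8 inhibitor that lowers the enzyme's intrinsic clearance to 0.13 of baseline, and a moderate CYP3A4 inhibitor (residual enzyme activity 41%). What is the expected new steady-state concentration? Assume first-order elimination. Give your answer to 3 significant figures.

The CYP2C8 pathway (35% of clearance) is reduced to 0.13× activity: 0.35 × 0.13 = 0.0455.
The CYP3A4 pathway (28% of clearance) is reduced to 0.41× activity: 0.28 × 0.41 = 0.1148.
The remaining 37% of clearance is unaffected.
CL_new/CL_old = 0.0455 + 0.1148 + 0.37 = 0.5303.
New steady-state concentration = 75.3 / 0.5303 = 142 μmol/L (concentration scales inversely with clearance).

142 μmol/L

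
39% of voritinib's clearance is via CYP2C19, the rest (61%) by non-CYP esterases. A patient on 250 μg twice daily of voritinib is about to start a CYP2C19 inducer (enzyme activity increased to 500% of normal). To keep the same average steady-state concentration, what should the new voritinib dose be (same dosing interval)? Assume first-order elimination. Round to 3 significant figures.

The CYP2C19 pathway (39% of clearance) is boosted to 5× activity: 0.39 × 5 = 1.95.
Non-CYP routes (61%) are unchanged.
Relative clearance = 1.95 + 0.61 = 2.56.
To maintain the same steady-state level, dose must scale with clearance: new dose = 250 × 2.56 = 640 μg.

640 μg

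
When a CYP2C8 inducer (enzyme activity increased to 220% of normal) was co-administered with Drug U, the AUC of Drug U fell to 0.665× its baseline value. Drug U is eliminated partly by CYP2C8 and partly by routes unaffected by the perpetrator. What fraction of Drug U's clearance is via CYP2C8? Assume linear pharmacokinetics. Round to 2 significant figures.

0.42

Call the CYP2C8 fraction fm. After the interaction, CL_new/CL_old = fm × 2.2 + (1 − fm).
AUC ratio = 1 / (new CL fraction), so new CL fraction = 1 / 0.665 = 1.504.
fm × 2.2 + 1 − fm = 1.504  ⇒  fm × (2.2 − 1) = 0.5038  ⇒  fm = 0.42.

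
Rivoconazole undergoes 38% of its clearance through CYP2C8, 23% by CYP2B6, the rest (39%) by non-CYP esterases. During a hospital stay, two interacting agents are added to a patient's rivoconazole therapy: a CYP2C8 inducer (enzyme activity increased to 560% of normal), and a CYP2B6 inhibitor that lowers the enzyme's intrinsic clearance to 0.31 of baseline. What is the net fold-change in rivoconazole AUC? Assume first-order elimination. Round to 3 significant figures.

0.386

The CYP2C8 pathway (38% of clearance) rises to 5.6× activity: 0.38 × 5.6 = 2.128.
The CYP2B6 pathway (23% of clearance) falls to 0.31× activity: 0.23 × 0.31 = 0.0713.
Non-CYP routes (39%) are unchanged.
CL_new/CL_old = 2.128 + 0.0713 + 0.39 = 2.5893.
Because AUC varies inversely with clearance, the combined effect is 1 / 2.5893 = 0.386.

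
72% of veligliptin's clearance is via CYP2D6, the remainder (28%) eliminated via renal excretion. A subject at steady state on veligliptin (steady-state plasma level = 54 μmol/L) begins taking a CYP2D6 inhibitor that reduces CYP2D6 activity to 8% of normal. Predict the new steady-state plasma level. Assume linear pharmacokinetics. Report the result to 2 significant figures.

The CYP2D6 pathway (72% of clearance) is reduced to 0.08× activity: 0.72 × 0.08 = 0.0576.
Non-CYP routes (28%) are unchanged.
New clearance relative to baseline: 0.0576 + 0.28 = 0.3376.
New steady-state plasma level = baseline ÷ relative clearance = 54 / 0.3376 = 1.6 × 10² μmol/L.

1.6 × 10² μmol/L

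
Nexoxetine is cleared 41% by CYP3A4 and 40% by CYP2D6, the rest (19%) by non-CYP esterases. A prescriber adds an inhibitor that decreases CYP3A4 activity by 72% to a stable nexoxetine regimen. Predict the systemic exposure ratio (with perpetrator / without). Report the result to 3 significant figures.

The CYP3A4 pathway (41% of clearance) is reduced to 0.28× activity: 0.41 × 0.28 = 0.1148.
CYP2D6 (40%) and the residual 19% are unaffected.
CL_new/CL_old = 0.1148 + 0.4 + 0.19 = 0.7048.
Systemic exposure ratio = CL_old/CL_new = 1 / 0.7048 = 1.42.

1.42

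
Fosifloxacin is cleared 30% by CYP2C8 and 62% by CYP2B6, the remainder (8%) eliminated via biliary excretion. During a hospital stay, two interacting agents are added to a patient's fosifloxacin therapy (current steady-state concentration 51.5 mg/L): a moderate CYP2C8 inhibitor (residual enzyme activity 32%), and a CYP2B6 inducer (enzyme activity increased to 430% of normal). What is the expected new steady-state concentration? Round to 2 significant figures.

The CYP2C8 pathway (30% of clearance) falls to 0.32× activity: 0.3 × 0.32 = 0.096.
The CYP2B6 pathway (62% of clearance) is boosted to 4.3× activity: 0.62 × 4.3 = 2.666.
Non-CYP routes (8%) are unchanged.
New clearance relative to baseline: 0.096 + 2.666 + 0.08 = 2.842.
Steady-state concentration ∝ 1/CL: new value = 51.5 / 2.842 = 18 mg/L.

18 mg/L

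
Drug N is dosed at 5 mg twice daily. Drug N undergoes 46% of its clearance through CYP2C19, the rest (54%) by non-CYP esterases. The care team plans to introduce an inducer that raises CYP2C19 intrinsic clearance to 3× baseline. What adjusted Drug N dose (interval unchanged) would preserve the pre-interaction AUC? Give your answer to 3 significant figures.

9.60 mg

CYP2C19: 0.46 × 3 = 1.38
Other: 0.54 (unchanged)
New clearance relative to baseline: 1.38 + 0.54 = 1.92.
To maintain the same steady-state level, dose must scale with clearance: new dose = 5 × 1.92 = 9.60 mg.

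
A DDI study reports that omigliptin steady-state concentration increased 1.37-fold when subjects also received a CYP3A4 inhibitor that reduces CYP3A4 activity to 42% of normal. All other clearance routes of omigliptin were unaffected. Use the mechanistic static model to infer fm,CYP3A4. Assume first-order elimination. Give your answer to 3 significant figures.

0.466

Let fm be the CYP3A4 fraction. New clearance relative to baseline = fm × 0.42 + (1 − fm).
Steady-state concentration ratio = 1 / (new CL fraction), so new CL fraction = 1 / 1.37 = 0.7299.
fm × 0.42 + 1 − fm = 0.7299  ⇒  fm × (0.42 − 1) = −0.2701  ⇒  fm = 0.466.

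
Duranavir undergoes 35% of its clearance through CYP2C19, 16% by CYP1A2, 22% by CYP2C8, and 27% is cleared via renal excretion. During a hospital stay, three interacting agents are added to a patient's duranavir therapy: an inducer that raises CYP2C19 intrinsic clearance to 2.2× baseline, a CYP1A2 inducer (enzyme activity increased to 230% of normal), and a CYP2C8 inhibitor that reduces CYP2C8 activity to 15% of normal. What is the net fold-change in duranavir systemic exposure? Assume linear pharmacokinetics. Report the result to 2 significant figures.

0.69

CYP2C19: 0.35 × 2.2 = 0.77
CYP1A2: 0.16 × 2.3 = 0.368
CYP2C8: 0.22 × 0.15 = 0.033
Other: 0.27 (unchanged)
Relative clearance = 0.77 + 0.368 + 0.033 + 0.27 = 1.441.
Net systemic exposure ratio = 1 / 1.441 = 0.69.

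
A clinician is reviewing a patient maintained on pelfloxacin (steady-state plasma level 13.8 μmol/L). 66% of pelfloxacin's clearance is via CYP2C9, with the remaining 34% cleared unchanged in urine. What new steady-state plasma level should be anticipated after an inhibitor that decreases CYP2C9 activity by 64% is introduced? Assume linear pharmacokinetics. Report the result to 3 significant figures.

The CYP2C9 pathway (66% of clearance) is reduced to 0.36× activity: 0.66 × 0.36 = 0.2376.
Non-CYP routes (34%) are unchanged.
New clearance relative to baseline: 0.2376 + 0.34 = 0.5776.
New steady-state plasma level = baseline ÷ relative clearance = 13.8 / 0.5776 = 23.9 μmol/L.

23.9 μmol/L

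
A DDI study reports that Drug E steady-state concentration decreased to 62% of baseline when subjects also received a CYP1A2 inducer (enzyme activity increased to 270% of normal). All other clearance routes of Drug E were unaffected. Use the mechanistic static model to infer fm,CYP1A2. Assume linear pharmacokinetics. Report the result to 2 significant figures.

Let fm be the CYP1A2 fraction. New clearance relative to baseline = fm × 2.7 + (1 − fm).
Steady-state concentration ratio = 1 / (new CL fraction), so new CL fraction = 1 / 0.620 = 1.613.
fm × 2.7 + 1 − fm = 1.613  ⇒  fm × (2.7 − 1) = 0.6129  ⇒  fm = 0.36.

0.36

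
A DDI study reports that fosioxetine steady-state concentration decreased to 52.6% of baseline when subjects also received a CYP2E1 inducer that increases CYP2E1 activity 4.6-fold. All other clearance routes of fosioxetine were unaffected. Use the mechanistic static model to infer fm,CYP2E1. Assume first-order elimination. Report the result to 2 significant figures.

CL'/CL = 1 / 0.526 = 1.901
4.6·fm + (1 − fm) = 1.901
fm = (1.901 − 1) / (4.6 − 1) = 0.25

0.25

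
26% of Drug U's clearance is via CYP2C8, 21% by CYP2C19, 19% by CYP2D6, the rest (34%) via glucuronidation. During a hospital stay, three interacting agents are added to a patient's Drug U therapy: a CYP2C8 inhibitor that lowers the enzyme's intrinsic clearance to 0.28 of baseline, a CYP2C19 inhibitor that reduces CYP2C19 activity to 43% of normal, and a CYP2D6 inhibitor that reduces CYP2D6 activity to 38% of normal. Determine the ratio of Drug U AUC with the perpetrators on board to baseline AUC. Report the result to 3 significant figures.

The CYP2C8 pathway (26% of clearance) drops to 0.28× activity: 0.26 × 0.28 = 0.0728.
The CYP2C19 pathway (21% of clearance) is reduced to 0.43× activity: 0.21 × 0.43 = 0.0903.
The CYP2D6 pathway (19% of clearance) falls to 0.38× activity: 0.19 × 0.38 = 0.0722.
Non-CYP routes (34%) are unchanged.
CL_new/CL_old = 0.0728 + 0.0903 + 0.0722 + 0.34 = 0.5753.
Because AUC varies inversely with clearance, the combined effect is 1 / 0.5753 = 1.74.

1.74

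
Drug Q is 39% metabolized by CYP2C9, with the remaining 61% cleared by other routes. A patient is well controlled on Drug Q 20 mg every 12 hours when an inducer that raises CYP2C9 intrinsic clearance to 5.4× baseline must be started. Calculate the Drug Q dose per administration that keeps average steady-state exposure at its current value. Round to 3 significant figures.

54.3 mg

The CYP2C9 pathway (39% of clearance) rises to 5.4× activity: 0.39 × 5.4 = 2.106.
The remaining 61% of clearance is unaffected.
New clearance relative to baseline: 2.106 + 0.61 = 2.716.
To maintain the same steady-state level, dose must scale with clearance: new dose = 20 × 2.716 = 54.3 mg.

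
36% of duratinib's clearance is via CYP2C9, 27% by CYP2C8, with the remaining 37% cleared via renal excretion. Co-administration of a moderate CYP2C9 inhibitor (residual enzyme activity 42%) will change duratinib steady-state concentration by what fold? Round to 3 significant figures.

1.26

CYP2C9: 0.36 × 0.42 = 0.1512
CYP2C8: 0.27 (unchanged)
Other: 0.37 (unchanged)
CL_new/CL_old = 0.1512 + 0.27 + 0.37 = 0.7912.
Since steady-state concentration ∝ 1/CL, the ratio is 1 / 0.7912 = 1.26.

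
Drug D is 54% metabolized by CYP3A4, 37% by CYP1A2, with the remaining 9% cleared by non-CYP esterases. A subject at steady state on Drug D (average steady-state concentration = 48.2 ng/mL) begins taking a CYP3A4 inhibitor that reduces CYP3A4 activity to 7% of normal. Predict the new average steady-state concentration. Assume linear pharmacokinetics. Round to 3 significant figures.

96.8 ng/mL

The CYP3A4 pathway (54% of clearance) falls to 0.07× activity: 0.54 × 0.07 = 0.0378.
CYP1A2 (37%) and the residual 9% are unaffected.
New clearance relative to baseline: 0.0378 + 0.37 + 0.09 = 0.4978.
Average steady-state concentration ∝ 1/CL, so new value = 48.2 / 0.4978 = 96.8 ng/mL.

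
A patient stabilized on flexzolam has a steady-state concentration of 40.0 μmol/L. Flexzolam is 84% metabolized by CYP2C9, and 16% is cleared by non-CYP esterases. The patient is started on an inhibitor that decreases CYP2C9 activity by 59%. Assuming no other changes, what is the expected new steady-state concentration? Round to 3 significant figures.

The CYP2C9 pathway (84% of clearance) is reduced to 0.41× activity: 0.84 × 0.41 = 0.3444.
The remaining 16% of clearance is unaffected.
New clearance relative to baseline: 0.3444 + 0.16 = 0.5044.
New steady-state concentration = baseline ÷ relative clearance = 40.0 / 0.5044 = 79.3 μmol/L.

79.3 μmol/L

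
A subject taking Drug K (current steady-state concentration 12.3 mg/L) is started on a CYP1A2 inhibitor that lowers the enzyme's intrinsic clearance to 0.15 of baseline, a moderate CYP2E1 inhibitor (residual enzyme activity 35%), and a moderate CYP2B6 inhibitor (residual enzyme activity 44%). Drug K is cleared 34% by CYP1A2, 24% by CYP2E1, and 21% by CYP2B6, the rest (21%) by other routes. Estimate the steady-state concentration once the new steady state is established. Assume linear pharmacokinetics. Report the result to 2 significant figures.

28 mg/L

The CYP1A2 pathway (34% of clearance) falls to 0.15× activity: 0.34 × 0.15 = 0.051.
The CYP2E1 pathway (24% of clearance) is reduced to 0.35× activity: 0.24 × 0.35 = 0.084.
The CYP2B6 pathway (21% of clearance) is reduced to 0.44× activity: 0.21 × 0.44 = 0.0924.
Non-CYP routes (21%) are unchanged.
New clearance relative to baseline: 0.051 + 0.084 + 0.0924 + 0.21 = 0.4374.
New steady-state concentration = 12.3 / 0.4374 = 28 mg/L (concentration scales inversely with clearance).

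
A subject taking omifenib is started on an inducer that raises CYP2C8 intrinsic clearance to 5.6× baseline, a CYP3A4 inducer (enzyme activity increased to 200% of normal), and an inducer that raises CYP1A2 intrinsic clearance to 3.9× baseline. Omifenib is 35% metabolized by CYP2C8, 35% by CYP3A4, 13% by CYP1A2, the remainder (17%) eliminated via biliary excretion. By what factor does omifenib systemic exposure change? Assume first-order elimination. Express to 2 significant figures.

The CYP2C8 pathway (35% of clearance) rises to 5.6× activity: 0.35 × 5.6 = 1.96.
The CYP3A4 pathway (35% of clearance) increases to 2× activity: 0.35 × 2 = 0.7.
The CYP1A2 pathway (13% of clearance) increases to 3.9× activity: 0.13 × 3.9 = 0.507.
The remaining 17% of clearance is unaffected.
CL_new/CL_old = 1.96 + 0.7 + 0.507 + 0.17 = 3.337.
Systemic exposure ∝ 1/CL: fold-change = 1 / 3.337 = 0.30.

0.30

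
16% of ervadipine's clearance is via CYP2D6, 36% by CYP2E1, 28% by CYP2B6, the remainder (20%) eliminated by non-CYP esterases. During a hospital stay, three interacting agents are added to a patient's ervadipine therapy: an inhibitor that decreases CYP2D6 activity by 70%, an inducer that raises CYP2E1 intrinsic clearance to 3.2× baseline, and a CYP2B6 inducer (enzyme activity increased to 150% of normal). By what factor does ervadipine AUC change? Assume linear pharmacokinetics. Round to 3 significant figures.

The CYP2D6 pathway (16% of clearance) is reduced to 0.3× activity: 0.16 × 0.3 = 0.048.
The CYP2E1 pathway (36% of clearance) increases to 3.2× activity: 0.36 × 3.2 = 1.152.
The CYP2B6 pathway (28% of clearance) is boosted to 1.5× activity: 0.28 × 1.5 = 0.42.
The remaining 20% of clearance is unaffected.
New clearance relative to baseline: 0.048 + 1.152 + 0.42 + 0.2 = 1.82.
Because AUC varies inversely with clearance, the combined effect is 1 / 1.82 = 0.549.

0.549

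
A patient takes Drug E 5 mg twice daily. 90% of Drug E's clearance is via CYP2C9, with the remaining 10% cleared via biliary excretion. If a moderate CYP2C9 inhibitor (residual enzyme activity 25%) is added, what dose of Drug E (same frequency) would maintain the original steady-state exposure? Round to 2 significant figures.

1.6 mg

The CYP2C9 pathway (90% of clearance) falls to 0.25× activity: 0.9 × 0.25 = 0.225.
Non-CYP routes (10%) are unchanged.
New clearance relative to baseline: 0.225 + 0.1 = 0.325.
Exposure is unchanged when dose changes in proportion to clearance. New dose = 5 mg × 0.325 = 1.6 mg.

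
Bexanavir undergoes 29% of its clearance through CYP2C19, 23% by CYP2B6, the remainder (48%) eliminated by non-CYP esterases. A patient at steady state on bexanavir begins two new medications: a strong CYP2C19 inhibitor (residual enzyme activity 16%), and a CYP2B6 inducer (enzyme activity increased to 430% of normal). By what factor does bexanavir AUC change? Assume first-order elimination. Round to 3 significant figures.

0.660

The CYP2C19 pathway (29% of clearance) falls to 0.16× activity: 0.29 × 0.16 = 0.0464.
The CYP2B6 pathway (23% of clearance) rises to 4.3× activity: 0.23 × 4.3 = 0.989.
The remaining 48% of clearance is unaffected.
Relative clearance = 0.0464 + 0.989 + 0.48 = 1.5154.
Because AUC varies inversely with clearance, the combined effect is 1 / 1.5154 = 0.660.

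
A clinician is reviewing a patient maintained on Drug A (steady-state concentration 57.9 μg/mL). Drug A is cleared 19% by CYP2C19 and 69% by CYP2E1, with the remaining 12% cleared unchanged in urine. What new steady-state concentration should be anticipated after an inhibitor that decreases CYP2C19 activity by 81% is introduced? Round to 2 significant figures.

The CYP2C19 pathway (19% of clearance) is reduced to 0.19× activity: 0.19 × 0.19 = 0.0361.
CYP2E1 (69%) and the residual 12% are unaffected.
Relative clearance = 0.0361 + 0.69 + 0.12 = 0.8461.
New steady-state concentration = baseline ÷ relative clearance = 57.9 / 0.8461 = 68 μg/mL.

68 μg/mL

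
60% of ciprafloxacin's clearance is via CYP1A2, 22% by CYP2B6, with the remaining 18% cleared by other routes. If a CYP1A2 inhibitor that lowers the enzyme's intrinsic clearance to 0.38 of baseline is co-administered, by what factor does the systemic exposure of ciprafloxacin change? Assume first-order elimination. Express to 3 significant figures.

The CYP1A2 pathway (60% of clearance) drops to 0.38× activity: 0.6 × 0.38 = 0.228.
CYP2B6 (22%) and the residual 18% are unaffected.
Relative clearance = 0.228 + 0.22 + 0.18 = 0.628.
Systemic exposure is inversely proportional to clearance, so the fold-change is 1 / 0.628 = 1.59.

1.59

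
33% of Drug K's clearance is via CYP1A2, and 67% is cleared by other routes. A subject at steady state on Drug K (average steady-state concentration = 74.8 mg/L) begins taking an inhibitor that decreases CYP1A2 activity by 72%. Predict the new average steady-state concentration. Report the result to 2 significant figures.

The CYP1A2 pathway (33% of clearance) drops to 0.28× activity: 0.33 × 0.28 = 0.0924.
Non-CYP routes (67%) are unchanged.
CL_new/CL_old = 0.0924 + 0.67 = 0.7624.
Average steady-state concentration ∝ 1/CL, so new value = 74.8 / 0.7624 = 98 mg/L.

98 mg/L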